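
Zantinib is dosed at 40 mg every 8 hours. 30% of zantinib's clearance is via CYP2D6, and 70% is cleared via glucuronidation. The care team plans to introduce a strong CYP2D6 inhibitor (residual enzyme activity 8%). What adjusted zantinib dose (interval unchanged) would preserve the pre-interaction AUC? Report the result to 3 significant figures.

29.0 mg

The CYP2D6 pathway (30% of clearance) is reduced to 0.08× activity: 0.3 × 0.08 = 0.024.
Non-CYP routes (70%) are unchanged.
Relative clearance = 0.024 + 0.7 = 0.724.
Exposure is unchanged when dose changes in proportion to clearance. New dose = 40 mg × 0.724 = 29.0 mg.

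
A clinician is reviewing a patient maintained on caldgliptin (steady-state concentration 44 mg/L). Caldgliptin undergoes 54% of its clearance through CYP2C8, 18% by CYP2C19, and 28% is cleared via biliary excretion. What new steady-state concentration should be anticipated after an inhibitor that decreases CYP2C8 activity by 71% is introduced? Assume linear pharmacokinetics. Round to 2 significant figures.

71 mg/L

CYP2C8: 0.54 × 0.29 = 0.1566
CYP2C19: 0.18 (unchanged)
Other: 0.28 (unchanged)
Relative clearance = 0.1566 + 0.18 + 0.28 = 0.6166.
With dosing unchanged, steady-state concentration scales as 1/CL: 44 / 0.6166 = 71 mg/L.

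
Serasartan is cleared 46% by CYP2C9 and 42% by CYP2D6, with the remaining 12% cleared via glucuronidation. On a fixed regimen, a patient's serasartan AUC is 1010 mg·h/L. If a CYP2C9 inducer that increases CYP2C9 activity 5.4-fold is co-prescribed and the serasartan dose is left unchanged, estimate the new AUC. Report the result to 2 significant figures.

The CYP2C9 pathway (46% of clearance) rises to 5.4× activity: 0.46 × 5.4 = 2.484.
CYP2D6 (42%) and the residual 12% are unaffected.
CL_new/CL_old = 2.484 + 0.42 + 0.12 = 3.024.
New AUC = baseline ÷ relative clearance = 1010 / 3.024 = 3.3 × 10² mg·h/L.

3.3 × 10² mg·h/L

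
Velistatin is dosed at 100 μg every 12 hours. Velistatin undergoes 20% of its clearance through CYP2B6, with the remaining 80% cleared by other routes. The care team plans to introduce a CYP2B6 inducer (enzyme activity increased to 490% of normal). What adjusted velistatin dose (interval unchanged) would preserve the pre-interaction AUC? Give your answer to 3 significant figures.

178 μg

The CYP2B6 pathway (20% of clearance) increases to 4.9× activity: 0.2 × 4.9 = 0.98.
Non-CYP routes (80%) are unchanged.
New clearance relative to baseline: 0.98 + 0.8 = 1.78.
To maintain the same steady-state level, dose must scale with clearance: new dose = 100 × 1.78 = 178 μg.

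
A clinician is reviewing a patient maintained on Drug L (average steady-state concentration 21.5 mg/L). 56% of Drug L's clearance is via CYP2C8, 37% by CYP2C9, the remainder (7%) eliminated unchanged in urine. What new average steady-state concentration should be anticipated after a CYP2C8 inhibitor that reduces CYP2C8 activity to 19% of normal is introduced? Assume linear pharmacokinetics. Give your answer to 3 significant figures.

39.3 mg/L

The CYP2C8 pathway (56% of clearance) falls to 0.19× activity: 0.56 × 0.19 = 0.1064.
CYP2C9 (37%) and the residual 7% are unaffected.
Relative clearance = 0.1064 + 0.37 + 0.07 = 0.5464.
With dosing unchanged, average steady-state concentration scales as 1/CL: 21.5 / 0.5464 = 39.3 mg/L.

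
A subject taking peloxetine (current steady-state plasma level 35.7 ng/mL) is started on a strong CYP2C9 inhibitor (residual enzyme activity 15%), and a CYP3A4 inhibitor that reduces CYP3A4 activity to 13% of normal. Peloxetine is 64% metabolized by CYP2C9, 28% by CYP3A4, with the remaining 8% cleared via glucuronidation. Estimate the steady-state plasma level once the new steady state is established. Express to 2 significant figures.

The CYP2C9 pathway (64% of clearance) drops to 0.15× activity: 0.64 × 0.15 = 0.096.
The CYP3A4 pathway (28% of clearance) drops to 0.13× activity: 0.28 × 0.13 = 0.0364.
Non-CYP routes (8%) are unchanged.
Relative clearance = 0.096 + 0.0364 + 0.08 = 0.2124.
Steady-state plasma level ∝ 1/CL: new value = 35.7 / 0.2124 = 1.7 × 10² ng/mL.

1.7 × 10² ng/mL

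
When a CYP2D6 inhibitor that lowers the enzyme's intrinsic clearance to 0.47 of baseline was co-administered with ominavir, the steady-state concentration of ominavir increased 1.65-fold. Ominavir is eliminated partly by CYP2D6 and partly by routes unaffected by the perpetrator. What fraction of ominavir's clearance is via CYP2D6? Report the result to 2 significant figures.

Let x = fm,CYP2D6. Because steady-state concentration ∝ 1/CL, relative clearance fell to 1/1.65 = 0.6061.
Setting x·0.47 + (1 − x) = 0.6061 and solving: x = (0.6061 − 1)/(0.47 − 1) = 0.74.

0.74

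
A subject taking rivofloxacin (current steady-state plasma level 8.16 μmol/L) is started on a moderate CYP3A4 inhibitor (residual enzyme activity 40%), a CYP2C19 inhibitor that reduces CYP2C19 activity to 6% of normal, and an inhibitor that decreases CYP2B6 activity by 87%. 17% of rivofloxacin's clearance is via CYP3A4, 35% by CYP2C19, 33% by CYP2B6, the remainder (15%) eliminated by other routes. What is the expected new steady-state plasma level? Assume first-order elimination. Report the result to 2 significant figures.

The CYP3A4 pathway (17% of clearance) is reduced to 0.4× activity: 0.17 × 0.4 = 0.068.
The CYP2C19 pathway (35% of clearance) falls to 0.06× activity: 0.35 × 0.06 = 0.021.
The CYP2B6 pathway (33% of clearance) is reduced to 0.13× activity: 0.33 × 0.13 = 0.0429.
Non-CYP routes (15%) are unchanged.
CL_new/CL_old = 0.068 + 0.021 + 0.0429 + 0.15 = 0.2819.
Dividing the baseline by the relative clearance: 8.16 / 0.2819 = 29 μmol/L.

29 μmol/L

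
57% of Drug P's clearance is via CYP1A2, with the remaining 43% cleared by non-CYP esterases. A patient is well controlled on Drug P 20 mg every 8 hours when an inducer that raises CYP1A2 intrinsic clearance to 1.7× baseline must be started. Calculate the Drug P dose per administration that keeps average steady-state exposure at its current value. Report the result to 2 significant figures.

The CYP1A2 pathway (57% of clearance) is boosted to 1.7× activity: 0.57 × 1.7 = 0.969.
Non-CYP routes (43%) are unchanged.
CL_new/CL_old = 0.969 + 0.43 = 1.399.
To maintain the same steady-state level, dose must scale with clearance: new dose = 20 × 1.399 = 28 mg.

28 mg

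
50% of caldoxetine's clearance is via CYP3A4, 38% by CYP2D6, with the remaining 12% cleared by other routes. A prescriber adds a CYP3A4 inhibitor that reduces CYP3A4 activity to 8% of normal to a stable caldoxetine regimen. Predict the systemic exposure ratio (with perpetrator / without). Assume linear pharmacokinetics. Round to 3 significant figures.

1.85

CYP3A4: 0.5 × 0.08 = 0.04
CYP2D6: 0.38 (unchanged)
Other: 0.12 (unchanged)
Relative clearance = 0.04 + 0.38 + 0.12 = 0.54.
Systemic exposure is inversely proportional to clearance, so the fold-change is 1 / 0.54 = 1.85.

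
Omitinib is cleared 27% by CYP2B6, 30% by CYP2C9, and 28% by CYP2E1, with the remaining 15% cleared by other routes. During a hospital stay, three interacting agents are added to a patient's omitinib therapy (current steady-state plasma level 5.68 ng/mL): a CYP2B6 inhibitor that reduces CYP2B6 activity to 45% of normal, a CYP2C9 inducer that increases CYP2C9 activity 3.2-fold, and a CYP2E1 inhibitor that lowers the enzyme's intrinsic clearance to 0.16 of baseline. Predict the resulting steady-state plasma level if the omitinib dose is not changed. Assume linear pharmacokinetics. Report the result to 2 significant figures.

4.5 ng/mL

The CYP2B6 pathway (27% of clearance) falls to 0.45× activity: 0.27 × 0.45 = 0.1215.
The CYP2C9 pathway (30% of clearance) increases to 3.2× activity: 0.3 × 3.2 = 0.96.
The CYP2E1 pathway (28% of clearance) falls to 0.16× activity: 0.28 × 0.16 = 0.0448.
The remaining 15% of clearance is unaffected.
CL_new/CL_old = 0.1215 + 0.96 + 0.0448 + 0.15 = 1.2763.
Steady-state plasma level ∝ 1/CL: new value = 5.68 / 1.2763 = 4.5 ng/mL.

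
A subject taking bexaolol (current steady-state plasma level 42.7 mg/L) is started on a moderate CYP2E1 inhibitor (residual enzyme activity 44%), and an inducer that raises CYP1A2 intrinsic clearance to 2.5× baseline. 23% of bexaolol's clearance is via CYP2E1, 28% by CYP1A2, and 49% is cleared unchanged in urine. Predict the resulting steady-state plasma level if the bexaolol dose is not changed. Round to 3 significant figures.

33.1 mg/L

The CYP2E1 pathway (23% of clearance) drops to 0.44× activity: 0.23 × 0.44 = 0.1012.
The CYP1A2 pathway (28% of clearance) rises to 2.5× activity: 0.28 × 2.5 = 0.7.
The remaining 49% of clearance is unaffected.
Relative clearance = 0.1012 + 0.7 + 0.49 = 1.2912.
Dividing the baseline by the relative clearance: 42.7 / 1.2912 = 33.1 mg/L.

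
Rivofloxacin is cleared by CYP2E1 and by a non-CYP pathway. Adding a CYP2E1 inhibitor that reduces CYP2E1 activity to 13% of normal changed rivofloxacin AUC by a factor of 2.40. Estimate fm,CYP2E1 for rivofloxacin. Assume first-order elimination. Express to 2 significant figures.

Write x for the fraction cleared via CYP2E1. The observed AUC change means clearance fell to 1/2.40 = 0.4167 of baseline.
Setting x·0.13 + (1 − x) = 0.4167 and solving: x = (0.4167 − 1)/(0.13 − 1) = 0.67.

0.67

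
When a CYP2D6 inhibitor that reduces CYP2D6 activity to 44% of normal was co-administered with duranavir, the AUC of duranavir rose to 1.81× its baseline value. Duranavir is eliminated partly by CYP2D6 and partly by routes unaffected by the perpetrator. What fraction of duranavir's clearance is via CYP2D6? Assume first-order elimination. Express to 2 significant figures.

Call the CYP2D6 fraction fm. After the interaction, CL_new/CL_old = fm × 0.44 + (1 − fm).
AUC ratio = 1 / (new CL fraction), so new CL fraction = 1 / 1.81 = 0.5525.
fm × 0.44 + 1 − fm = 0.5525  ⇒  fm × (0.44 − 1) = −0.4475  ⇒  fm = 0.80.

0.80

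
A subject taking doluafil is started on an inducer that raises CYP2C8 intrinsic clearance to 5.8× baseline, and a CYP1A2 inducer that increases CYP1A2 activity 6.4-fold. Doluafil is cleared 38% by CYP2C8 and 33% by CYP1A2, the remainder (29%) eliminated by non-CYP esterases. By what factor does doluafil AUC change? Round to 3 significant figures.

0.217

CYP2C8: 0.38 × 5.8 = 2.204
CYP1A2: 0.33 × 6.4 = 2.112
Other: 0.29 (unchanged)
CL_new/CL_old = 2.204 + 2.112 + 0.29 = 4.606.
Net AUC ratio = 1 / 4.606 = 0.217.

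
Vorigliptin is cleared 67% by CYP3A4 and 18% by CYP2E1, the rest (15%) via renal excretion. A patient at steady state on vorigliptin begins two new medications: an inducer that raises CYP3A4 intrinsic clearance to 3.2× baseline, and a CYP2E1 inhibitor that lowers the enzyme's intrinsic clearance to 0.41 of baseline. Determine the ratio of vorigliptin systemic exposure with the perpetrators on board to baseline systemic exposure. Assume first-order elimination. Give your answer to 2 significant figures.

0.42

The CYP3A4 pathway (67% of clearance) rises to 3.2× activity: 0.67 × 3.2 = 2.144.
The CYP2E1 pathway (18% of clearance) drops to 0.41× activity: 0.18 × 0.41 = 0.0738.
The remaining 15% of clearance is unaffected.
New clearance relative to baseline: 2.144 + 0.0738 + 0.15 = 2.3678.
Net systemic exposure ratio = 1 / 2.3678 = 0.42.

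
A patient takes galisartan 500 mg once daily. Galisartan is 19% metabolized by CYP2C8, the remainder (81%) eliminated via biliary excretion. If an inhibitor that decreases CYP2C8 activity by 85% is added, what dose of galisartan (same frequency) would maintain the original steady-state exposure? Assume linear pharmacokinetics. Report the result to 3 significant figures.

419 mg

CYP2C8: 0.19 × 0.15 = 0.0285
Other: 0.81 (unchanged)
New clearance relative to baseline: 0.0285 + 0.81 = 0.8385.
Css,avg = (dose rate)/CL, so holding Css fixed requires dose ∝ CL: 500 × 0.8385 = 419 mg.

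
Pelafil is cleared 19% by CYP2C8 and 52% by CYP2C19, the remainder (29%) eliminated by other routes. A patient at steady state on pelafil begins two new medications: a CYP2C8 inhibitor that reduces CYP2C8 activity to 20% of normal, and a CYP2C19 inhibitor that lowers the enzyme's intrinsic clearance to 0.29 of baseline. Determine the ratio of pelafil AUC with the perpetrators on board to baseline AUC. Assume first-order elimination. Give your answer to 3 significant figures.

CYP2C8: 0.19 × 0.2 = 0.038
CYP2C19: 0.52 × 0.29 = 0.1508
Other: 0.29 (unchanged)
CL_new/CL_old = 0.038 + 0.1508 + 0.29 = 0.4788.
Because AUC varies inversely with clearance, the combined effect is 1 / 0.4788 = 2.09.

2.09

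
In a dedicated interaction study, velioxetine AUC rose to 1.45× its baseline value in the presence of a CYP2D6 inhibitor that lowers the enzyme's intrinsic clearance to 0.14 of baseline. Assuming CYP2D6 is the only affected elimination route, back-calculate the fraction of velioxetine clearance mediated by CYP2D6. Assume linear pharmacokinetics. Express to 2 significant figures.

0.36

Call the CYP2D6 fraction fm. After the interaction, CL_new/CL_old = fm × 0.14 + (1 − fm).
AUC ratio = 1 / (new CL fraction), so new CL fraction = 1 / 1.45 = 0.6897.
fm × 0.14 + 1 − fm = 0.6897  ⇒  fm × (0.14 − 1) = −0.3103  ⇒  fm = 0.36.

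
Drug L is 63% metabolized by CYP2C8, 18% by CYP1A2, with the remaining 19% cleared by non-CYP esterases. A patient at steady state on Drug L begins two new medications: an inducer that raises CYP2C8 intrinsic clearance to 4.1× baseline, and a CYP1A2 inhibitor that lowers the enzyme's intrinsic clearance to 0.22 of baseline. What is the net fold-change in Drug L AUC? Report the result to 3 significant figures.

0.356

The CYP2C8 pathway (63% of clearance) is boosted to 4.1× activity: 0.63 × 4.1 = 2.583.
The CYP1A2 pathway (18% of clearance) is reduced to 0.22× activity: 0.18 × 0.22 = 0.0396.
Non-CYP routes (19%) are unchanged.
Relative clearance = 2.583 + 0.0396 + 0.19 = 2.8126.
AUC ∝ 1/CL: fold-change = 1 / 2.8126 = 0.356.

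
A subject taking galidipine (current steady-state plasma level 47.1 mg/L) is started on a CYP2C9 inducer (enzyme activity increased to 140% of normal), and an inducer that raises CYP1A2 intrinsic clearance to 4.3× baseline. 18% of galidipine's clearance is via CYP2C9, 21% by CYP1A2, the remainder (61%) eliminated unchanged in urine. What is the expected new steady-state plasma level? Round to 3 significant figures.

The CYP2C9 pathway (18% of clearance) rises to 1.4× activity: 0.18 × 1.4 = 0.252.
The CYP1A2 pathway (21% of clearance) is boosted to 4.3× activity: 0.21 × 4.3 = 0.903.
Non-CYP routes (61%) are unchanged.
Relative clearance = 0.252 + 0.903 + 0.61 = 1.765.
Steady-state plasma level ∝ 1/CL: new value = 47.1 / 1.765 = 26.7 mg/L.

26.7 mg/L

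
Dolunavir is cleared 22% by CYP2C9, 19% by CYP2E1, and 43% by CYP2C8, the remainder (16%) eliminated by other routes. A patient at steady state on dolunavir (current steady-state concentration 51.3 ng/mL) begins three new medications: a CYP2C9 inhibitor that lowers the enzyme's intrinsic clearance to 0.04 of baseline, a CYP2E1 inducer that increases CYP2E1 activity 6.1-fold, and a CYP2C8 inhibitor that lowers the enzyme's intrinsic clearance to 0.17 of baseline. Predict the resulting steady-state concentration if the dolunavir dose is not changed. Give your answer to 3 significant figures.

The CYP2C9 pathway (22% of clearance) falls to 0.04× activity: 0.22 × 0.04 = 0.0088.
The CYP2E1 pathway (19% of clearance) is boosted to 6.1× activity: 0.19 × 6.1 = 1.159.
The CYP2C8 pathway (43% of clearance) drops to 0.17× activity: 0.43 × 0.17 = 0.0731.
The remaining 16% of clearance is unaffected.
Relative clearance = 0.0088 + 1.159 + 0.0731 + 0.16 = 1.4009.
Steady-state concentration ∝ 1/CL: new value = 51.3 / 1.4009 = 36.6 ng/mL.

36.6 ng/mL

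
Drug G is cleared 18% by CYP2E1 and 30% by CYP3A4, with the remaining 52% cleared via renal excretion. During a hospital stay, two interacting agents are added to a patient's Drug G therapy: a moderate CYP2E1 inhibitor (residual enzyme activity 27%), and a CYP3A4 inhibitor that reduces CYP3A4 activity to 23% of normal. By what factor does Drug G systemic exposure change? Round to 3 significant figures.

The CYP2E1 pathway (18% of clearance) drops to 0.27× activity: 0.18 × 0.27 = 0.0486.
The CYP3A4 pathway (30% of clearance) is reduced to 0.23× activity: 0.3 × 0.23 = 0.069.
The remaining 52% of clearance is unaffected.
New clearance relative to baseline: 0.0486 + 0.069 + 0.52 = 0.6376.
Net systemic exposure ratio = 1 / 0.6376 = 1.57.

1.57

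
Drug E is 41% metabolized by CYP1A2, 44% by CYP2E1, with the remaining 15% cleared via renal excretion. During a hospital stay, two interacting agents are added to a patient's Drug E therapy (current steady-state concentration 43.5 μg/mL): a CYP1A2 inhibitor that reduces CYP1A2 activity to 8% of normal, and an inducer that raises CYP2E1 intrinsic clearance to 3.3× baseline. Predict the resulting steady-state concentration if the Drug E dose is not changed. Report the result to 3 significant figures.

26.6 μg/mL

The CYP1A2 pathway (41% of clearance) drops to 0.08× activity: 0.41 × 0.08 = 0.0328.
The CYP2E1 pathway (44% of clearance) is boosted to 3.3× activity: 0.44 × 3.3 = 1.452.
Non-CYP routes (15%) are unchanged.
New clearance relative to baseline: 0.0328 + 1.452 + 0.15 = 1.6348.
Dividing the baseline by the relative clearance: 43.5 / 1.6348 = 26.6 μg/mL.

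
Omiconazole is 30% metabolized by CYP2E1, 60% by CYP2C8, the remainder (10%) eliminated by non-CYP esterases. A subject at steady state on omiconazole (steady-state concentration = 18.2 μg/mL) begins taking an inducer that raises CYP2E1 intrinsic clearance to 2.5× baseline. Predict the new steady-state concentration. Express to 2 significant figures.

13 μg/mL

The CYP2E1 pathway (30% of clearance) rises to 2.5× activity: 0.3 × 2.5 = 0.75.
CYP2C8 (60%) and the residual 10% are unaffected.
CL_new/CL_old = 0.75 + 0.6 + 0.1 = 1.45.
New steady-state concentration = baseline ÷ relative clearance = 18.2 / 1.45 = 13 μg/mL.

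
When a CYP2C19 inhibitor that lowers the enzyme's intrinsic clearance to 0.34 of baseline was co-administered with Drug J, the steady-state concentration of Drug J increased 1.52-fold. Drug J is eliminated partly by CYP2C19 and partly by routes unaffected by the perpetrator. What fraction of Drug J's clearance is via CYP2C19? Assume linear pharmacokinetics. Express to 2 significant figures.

0.52

CL'/CL = 1 / 1.52 = 0.6579
0.34·fm + (1 − fm) = 0.6579
fm = (0.6579 − 1) / (0.34 − 1) = 0.52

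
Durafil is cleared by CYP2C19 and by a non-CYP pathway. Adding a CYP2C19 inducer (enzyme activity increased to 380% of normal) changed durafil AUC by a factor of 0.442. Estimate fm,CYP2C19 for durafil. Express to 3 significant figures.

CL'/CL = 1 / 0.442 = 2.262
3.8·fm + (1 − fm) = 2.262
fm = (2.262 − 1) / (3.8 − 1) = 0.451

0.451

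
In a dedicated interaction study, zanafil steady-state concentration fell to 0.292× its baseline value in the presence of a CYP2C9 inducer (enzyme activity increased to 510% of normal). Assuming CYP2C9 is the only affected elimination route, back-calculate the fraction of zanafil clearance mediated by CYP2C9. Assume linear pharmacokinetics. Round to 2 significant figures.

0.59

CL'/CL = 1 / 0.292 = 3.425
5.1·fm + (1 − fm) = 3.425
fm = (3.425 − 1) / (5.1 − 1) = 0.59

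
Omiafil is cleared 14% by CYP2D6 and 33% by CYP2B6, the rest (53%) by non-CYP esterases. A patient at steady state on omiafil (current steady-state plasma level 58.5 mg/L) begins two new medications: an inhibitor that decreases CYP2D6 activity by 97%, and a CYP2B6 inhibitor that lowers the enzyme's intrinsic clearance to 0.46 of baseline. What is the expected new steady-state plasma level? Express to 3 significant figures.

The CYP2D6 pathway (14% of clearance) is reduced to 0.03× activity: 0.14 × 0.03 = 0.0042.
The CYP2B6 pathway (33% of clearance) falls to 0.46× activity: 0.33 × 0.46 = 0.1518.
The remaining 53% of clearance is unaffected.
New clearance relative to baseline: 0.0042 + 0.1518 + 0.53 = 0.686.
Steady-state plasma level ∝ 1/CL: new value = 58.5 / 0.686 = 85.3 mg/L.

85.3 mg/L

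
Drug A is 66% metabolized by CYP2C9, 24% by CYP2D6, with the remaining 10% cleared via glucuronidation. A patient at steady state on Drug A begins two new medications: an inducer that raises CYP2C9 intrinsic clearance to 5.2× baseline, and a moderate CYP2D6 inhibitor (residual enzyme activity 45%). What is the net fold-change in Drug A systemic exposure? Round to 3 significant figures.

CYP2C9: 0.66 × 5.2 = 3.432
CYP2D6: 0.24 × 0.45 = 0.108
Other: 0.1 (unchanged)
New clearance relative to baseline: 3.432 + 0.108 + 0.1 = 3.64.
Systemic exposure ∝ 1/CL: fold-change = 1 / 3.64 = 0.275.

0.275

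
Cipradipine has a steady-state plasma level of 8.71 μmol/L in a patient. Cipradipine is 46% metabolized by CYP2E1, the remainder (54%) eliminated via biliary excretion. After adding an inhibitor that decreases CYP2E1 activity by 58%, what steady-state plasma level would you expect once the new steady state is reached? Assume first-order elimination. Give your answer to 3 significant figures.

11.9 μmol/L

The CYP2E1 pathway (46% of clearance) falls to 0.42× activity: 0.46 × 0.42 = 0.1932.
Non-CYP routes (54%) are unchanged.
New clearance relative to baseline: 0.1932 + 0.54 = 0.7332.
Steady-state plasma level ∝ 1/CL, so new value = 8.71 / 0.7332 = 11.9 μmol/L.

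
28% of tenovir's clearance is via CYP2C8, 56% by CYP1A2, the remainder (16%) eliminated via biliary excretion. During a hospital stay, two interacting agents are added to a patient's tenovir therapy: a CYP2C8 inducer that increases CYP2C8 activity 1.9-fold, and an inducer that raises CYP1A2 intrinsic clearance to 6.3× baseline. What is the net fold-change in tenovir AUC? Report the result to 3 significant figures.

The CYP2C8 pathway (28% of clearance) rises to 1.9× activity: 0.28 × 1.9 = 0.532.
The CYP1A2 pathway (56% of clearance) rises to 6.3× activity: 0.56 × 6.3 = 3.528.
The remaining 16% of clearance is unaffected.
CL_new/CL_old = 0.532 + 3.528 + 0.16 = 4.22.
AUC ∝ 1/CL: fold-change = 1 / 4.22 = 0.237.

0.237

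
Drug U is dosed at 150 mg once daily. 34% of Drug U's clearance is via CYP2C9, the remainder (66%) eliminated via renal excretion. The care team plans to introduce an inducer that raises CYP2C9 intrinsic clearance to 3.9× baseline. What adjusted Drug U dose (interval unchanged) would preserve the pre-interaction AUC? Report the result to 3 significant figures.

The CYP2C9 pathway (34% of clearance) increases to 3.9× activity: 0.34 × 3.9 = 1.326.
The remaining 66% of clearance is unaffected.
Relative clearance = 1.326 + 0.66 = 1.986.
Exposure is unchanged when dose changes in proportion to clearance. New dose = 150 mg × 1.986 = 298 mg.

298 mg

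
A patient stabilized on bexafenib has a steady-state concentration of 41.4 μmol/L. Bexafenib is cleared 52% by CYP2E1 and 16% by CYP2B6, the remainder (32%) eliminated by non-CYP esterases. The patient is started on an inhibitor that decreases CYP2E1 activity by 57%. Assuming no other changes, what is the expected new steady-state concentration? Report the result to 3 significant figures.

CYP2E1: 0.52 × 0.43 = 0.2236
CYP2B6: 0.16 (unchanged)
Other: 0.32 (unchanged)
Relative clearance = 0.2236 + 0.16 + 0.32 = 0.7036.
Steady-state concentration ∝ 1/CL, so new value = 41.4 / 0.7036 = 58.8 μmol/L.

58.8 μmol/L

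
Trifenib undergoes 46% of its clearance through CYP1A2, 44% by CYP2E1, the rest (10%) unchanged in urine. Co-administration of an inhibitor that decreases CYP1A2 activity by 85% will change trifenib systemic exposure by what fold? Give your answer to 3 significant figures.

1.64

CYP1A2: 0.46 × 0.15 = 0.069
CYP2E1: 0.44 (unchanged)
Other: 0.1 (unchanged)
CL_new/CL_old = 0.069 + 0.44 + 0.1 = 0.609.
Systemic exposure ratio = CL_old/CL_new = 1 / 0.609 = 1.64.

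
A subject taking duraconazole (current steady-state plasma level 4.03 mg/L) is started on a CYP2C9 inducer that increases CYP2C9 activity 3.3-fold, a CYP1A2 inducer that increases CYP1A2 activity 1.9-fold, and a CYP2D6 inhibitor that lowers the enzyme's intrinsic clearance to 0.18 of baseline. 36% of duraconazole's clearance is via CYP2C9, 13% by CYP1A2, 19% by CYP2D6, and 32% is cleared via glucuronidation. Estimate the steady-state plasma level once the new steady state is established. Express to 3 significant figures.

2.25 mg/L

The CYP2C9 pathway (36% of clearance) rises to 3.3× activity: 0.36 × 3.3 = 1.188.
The CYP1A2 pathway (13% of clearance) rises to 1.9× activity: 0.13 × 1.9 = 0.247.
The CYP2D6 pathway (19% of clearance) is reduced to 0.18× activity: 0.19 × 0.18 = 0.0342.
Non-CYP routes (32%) are unchanged.
Relative clearance = 1.188 + 0.247 + 0.0342 + 0.32 = 1.7892.
Steady-state plasma level ∝ 1/CL: new value = 4.03 / 1.7892 = 2.25 mg/L.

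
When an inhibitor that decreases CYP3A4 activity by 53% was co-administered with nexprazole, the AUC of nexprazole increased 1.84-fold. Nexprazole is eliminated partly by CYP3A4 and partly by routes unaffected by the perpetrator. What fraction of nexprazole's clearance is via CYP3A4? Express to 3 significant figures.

Write x for the fraction cleared via CYP3A4. The observed AUC change means clearance fell to 1/1.84 = 0.5435 of baseline.
Setting x·0.47 + (1 − x) = 0.5435 and solving: x = (0.5435 − 1)/(0.47 − 1) = 0.861.

0.861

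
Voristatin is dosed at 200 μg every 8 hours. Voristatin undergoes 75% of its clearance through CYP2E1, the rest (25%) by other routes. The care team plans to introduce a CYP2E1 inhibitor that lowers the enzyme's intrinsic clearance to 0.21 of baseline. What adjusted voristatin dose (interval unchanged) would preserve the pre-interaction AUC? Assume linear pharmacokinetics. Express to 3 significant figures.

CYP2E1: 0.75 × 0.21 = 0.1575
Other: 0.25 (unchanged)
CL_new/CL_old = 0.1575 + 0.25 = 0.4075.
Exposure is unchanged when dose changes in proportion to clearance. New dose = 200 μg × 0.4075 = 81.5 μg.

81.5 μg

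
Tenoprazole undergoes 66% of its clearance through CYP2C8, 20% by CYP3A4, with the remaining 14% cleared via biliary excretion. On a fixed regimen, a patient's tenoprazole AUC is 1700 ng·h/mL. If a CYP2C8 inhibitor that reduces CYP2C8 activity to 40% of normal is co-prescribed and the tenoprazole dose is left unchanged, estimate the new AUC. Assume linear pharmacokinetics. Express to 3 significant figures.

2.81 × 10³ ng·h/mL

The CYP2C8 pathway (66% of clearance) is reduced to 0.4× activity: 0.66 × 0.4 = 0.264.
CYP3A4 (20%) and the residual 14% are unaffected.
CL_new/CL_old = 0.264 + 0.2 + 0.14 = 0.604.
New AUC = baseline ÷ relative clearance = 1700 / 0.604 = 2.81 × 10³ ng·h/mL.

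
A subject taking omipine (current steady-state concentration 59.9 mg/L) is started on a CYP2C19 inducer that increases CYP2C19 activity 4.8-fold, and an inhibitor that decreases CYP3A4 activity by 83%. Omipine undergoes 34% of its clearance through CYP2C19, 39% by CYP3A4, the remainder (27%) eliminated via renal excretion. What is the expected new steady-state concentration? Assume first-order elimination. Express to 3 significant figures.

30.4 mg/L

The CYP2C19 pathway (34% of clearance) is boosted to 4.8× activity: 0.34 × 4.8 = 1.632.
The CYP3A4 pathway (39% of clearance) is reduced to 0.17× activity: 0.39 × 0.17 = 0.0663.
The remaining 27% of clearance is unaffected.
CL_new/CL_old = 1.632 + 0.0663 + 0.27 = 1.9683.
Dividing the baseline by the relative clearance: 59.9 / 1.9683 = 30.4 mg/L.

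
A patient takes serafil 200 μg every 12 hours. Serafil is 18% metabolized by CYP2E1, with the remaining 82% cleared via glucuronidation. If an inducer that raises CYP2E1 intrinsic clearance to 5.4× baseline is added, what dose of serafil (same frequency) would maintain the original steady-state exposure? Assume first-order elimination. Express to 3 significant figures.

358 μg

The CYP2E1 pathway (18% of clearance) rises to 5.4× activity: 0.18 × 5.4 = 0.972.
The remaining 82% of clearance is unaffected.
Relative clearance = 0.972 + 0.82 = 1.792.
Exposure is unchanged when dose changes in proportion to clearance. New dose = 200 μg × 1.792 = 358 μg.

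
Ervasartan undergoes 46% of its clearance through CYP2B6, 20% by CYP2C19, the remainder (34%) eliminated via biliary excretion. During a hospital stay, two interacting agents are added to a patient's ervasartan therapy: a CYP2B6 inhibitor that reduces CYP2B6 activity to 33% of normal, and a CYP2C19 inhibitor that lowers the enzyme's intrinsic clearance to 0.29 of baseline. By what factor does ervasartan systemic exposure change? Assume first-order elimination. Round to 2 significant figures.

The CYP2B6 pathway (46% of clearance) is reduced to 0.33× activity: 0.46 × 0.33 = 0.1518.
The CYP2C19 pathway (20% of clearance) is reduced to 0.29× activity: 0.2 × 0.29 = 0.058.
The remaining 34% of clearance is unaffected.
CL_new/CL_old = 0.1518 + 0.058 + 0.34 = 0.5498.
Because systemic exposure varies inversely with clearance, the combined effect is 1 / 0.5498 = 1.8.

1.8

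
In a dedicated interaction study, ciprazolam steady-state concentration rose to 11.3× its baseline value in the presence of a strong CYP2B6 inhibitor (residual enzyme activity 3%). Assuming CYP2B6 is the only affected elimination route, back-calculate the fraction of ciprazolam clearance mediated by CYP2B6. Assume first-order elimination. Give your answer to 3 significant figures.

0.940

CL'/CL = 1 / 11.3 = 0.0885
0.03·fm + (1 − fm) = 0.0885
fm = (0.0885 − 1) / (0.03 − 1) = 0.940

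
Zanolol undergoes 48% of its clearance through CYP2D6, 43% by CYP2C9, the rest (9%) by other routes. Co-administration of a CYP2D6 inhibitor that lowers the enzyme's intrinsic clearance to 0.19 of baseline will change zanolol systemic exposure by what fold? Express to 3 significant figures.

1.64

CYP2D6: 0.48 × 0.19 = 0.0912
CYP2C9: 0.43 (unchanged)
Other: 0.09 (unchanged)
Relative clearance = 0.0912 + 0.43 + 0.09 = 0.6112.
Since systemic exposure ∝ 1/CL, the ratio is 1 / 0.6112 = 1.64.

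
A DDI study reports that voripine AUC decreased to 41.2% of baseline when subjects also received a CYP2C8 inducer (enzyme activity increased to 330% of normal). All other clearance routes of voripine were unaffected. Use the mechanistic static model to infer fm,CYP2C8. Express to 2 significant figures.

0.62

Write x for the fraction cleared via CYP2C8. The observed AUC change means clearance rose to 1/0.412 = 2.427 of baseline.
Only the CYP2C8 route changed, so 2.427 = x·3.3 + (1 − x), giving x = 0.62.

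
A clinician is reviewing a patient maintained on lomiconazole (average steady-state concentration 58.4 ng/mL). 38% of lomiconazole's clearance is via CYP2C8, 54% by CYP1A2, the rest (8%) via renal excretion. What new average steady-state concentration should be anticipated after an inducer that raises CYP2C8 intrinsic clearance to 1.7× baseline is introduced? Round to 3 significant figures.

46.1 ng/mL

CYP2C8: 0.38 × 1.7 = 0.646
CYP1A2: 0.54 (unchanged)
Other: 0.08 (unchanged)
New clearance relative to baseline: 0.646 + 0.54 + 0.08 = 1.266.
With dosing unchanged, average steady-state concentration scales as 1/CL: 58.4 / 1.266 = 46.1 ng/mL.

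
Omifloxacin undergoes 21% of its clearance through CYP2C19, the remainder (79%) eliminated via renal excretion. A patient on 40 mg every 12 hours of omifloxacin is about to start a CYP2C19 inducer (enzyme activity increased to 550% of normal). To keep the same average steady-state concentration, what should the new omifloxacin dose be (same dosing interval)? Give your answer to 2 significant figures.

The CYP2C19 pathway (21% of clearance) rises to 5.5× activity: 0.21 × 5.5 = 1.155.
The remaining 79% of clearance is unaffected.
CL_new/CL_old = 1.155 + 0.79 = 1.945.
Exposure is unchanged when dose changes in proportion to clearance. New dose = 40 mg × 1.945 = 78 mg.

78 mg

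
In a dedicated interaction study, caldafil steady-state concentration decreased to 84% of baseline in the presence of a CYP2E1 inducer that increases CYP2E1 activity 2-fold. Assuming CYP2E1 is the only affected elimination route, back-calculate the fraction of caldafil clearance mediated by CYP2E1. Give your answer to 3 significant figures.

0.190

CL'/CL = 1 / 0.840 = 1.19
2·fm + (1 − fm) = 1.19
fm = (1.19 − 1) / (2 − 1) = 0.190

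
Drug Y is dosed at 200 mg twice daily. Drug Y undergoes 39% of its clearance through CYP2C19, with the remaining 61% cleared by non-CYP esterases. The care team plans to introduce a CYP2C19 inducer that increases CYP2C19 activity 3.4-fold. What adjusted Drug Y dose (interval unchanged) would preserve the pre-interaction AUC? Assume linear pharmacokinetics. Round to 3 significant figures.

The CYP2C19 pathway (39% of clearance) is boosted to 3.4× activity: 0.39 × 3.4 = 1.326.
Non-CYP routes (61%) are unchanged.
CL_new/CL_old = 1.326 + 0.61 = 1.936.
Exposure is unchanged when dose changes in proportion to clearance. New dose = 200 mg × 1.936 = 387 mg.

387 mg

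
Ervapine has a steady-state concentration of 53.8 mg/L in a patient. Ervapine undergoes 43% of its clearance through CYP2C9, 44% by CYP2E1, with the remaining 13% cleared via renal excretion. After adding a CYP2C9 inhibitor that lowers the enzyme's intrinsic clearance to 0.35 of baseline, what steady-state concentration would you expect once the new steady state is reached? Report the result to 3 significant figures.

74.7 mg/L

The CYP2C9 pathway (43% of clearance) is reduced to 0.35× activity: 0.43 × 0.35 = 0.1505.
CYP2E1 (44%) and the residual 13% are unaffected.
New clearance relative to baseline: 0.1505 + 0.44 + 0.13 = 0.7205.
Steady-state concentration ∝ 1/CL, so new value = 53.8 / 0.7205 = 74.7 mg/L.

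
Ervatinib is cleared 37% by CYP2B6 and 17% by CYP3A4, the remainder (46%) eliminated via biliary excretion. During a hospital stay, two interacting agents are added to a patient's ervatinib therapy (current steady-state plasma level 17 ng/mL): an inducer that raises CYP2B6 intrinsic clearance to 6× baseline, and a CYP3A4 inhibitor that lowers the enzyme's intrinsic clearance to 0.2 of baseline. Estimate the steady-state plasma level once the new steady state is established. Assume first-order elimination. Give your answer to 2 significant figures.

6.3 ng/mL

CYP2B6: 0.37 × 6 = 2.22
CYP3A4: 0.17 × 0.2 = 0.034
Other: 0.46 (unchanged)
New clearance relative to baseline: 2.22 + 0.034 + 0.46 = 2.714.
Dividing the baseline by the relative clearance: 17 / 2.714 = 6.3 ng/mL.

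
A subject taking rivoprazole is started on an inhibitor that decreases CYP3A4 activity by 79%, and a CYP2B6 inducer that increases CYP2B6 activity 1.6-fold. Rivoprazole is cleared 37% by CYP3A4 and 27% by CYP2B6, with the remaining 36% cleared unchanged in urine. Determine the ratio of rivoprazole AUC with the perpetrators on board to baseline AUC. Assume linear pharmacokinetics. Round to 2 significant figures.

1.1

CYP3A4: 0.37 × 0.21 = 0.0777
CYP2B6: 0.27 × 1.6 = 0.432
Other: 0.36 (unchanged)
Relative clearance = 0.0777 + 0.432 + 0.36 = 0.8697.
Net AUC ratio = 1 / 0.8697 = 1.1.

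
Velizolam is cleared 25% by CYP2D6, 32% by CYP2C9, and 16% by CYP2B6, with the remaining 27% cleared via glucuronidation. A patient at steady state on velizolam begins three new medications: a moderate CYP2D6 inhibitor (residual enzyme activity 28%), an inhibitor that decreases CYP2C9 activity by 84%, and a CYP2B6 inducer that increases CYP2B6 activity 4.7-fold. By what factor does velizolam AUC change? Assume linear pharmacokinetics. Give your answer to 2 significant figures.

The CYP2D6 pathway (25% of clearance) is reduced to 0.28× activity: 0.25 × 0.28 = 0.07.
The CYP2C9 pathway (32% of clearance) falls to 0.16× activity: 0.32 × 0.16 = 0.0512.
The CYP2B6 pathway (16% of clearance) increases to 4.7× activity: 0.16 × 4.7 = 0.752.
The remaining 27% of clearance is unaffected.
New clearance relative to baseline: 0.07 + 0.0512 + 0.752 + 0.27 = 1.1432.
Because AUC varies inversely with clearance, the combined effect is 1 / 1.1432 = 0.87.

0.87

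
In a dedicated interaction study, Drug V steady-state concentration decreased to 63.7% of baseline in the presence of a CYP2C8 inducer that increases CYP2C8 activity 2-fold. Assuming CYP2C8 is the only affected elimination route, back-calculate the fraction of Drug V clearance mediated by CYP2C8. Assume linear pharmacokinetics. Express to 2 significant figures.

0.57

Let x = fm,CYP2C8. Because steady-state concentration ∝ 1/CL, relative clearance rose to 1/0.637 = 1.57.
Only the CYP2C8 route changed, so 1.57 = x·2 + (1 − x), giving x = 0.57.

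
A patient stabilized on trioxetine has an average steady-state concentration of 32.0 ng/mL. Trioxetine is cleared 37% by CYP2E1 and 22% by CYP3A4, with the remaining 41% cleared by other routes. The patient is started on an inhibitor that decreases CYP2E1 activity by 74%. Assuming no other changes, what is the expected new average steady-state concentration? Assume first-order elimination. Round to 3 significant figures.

The CYP2E1 pathway (37% of clearance) drops to 0.26× activity: 0.37 × 0.26 = 0.0962.
CYP3A4 (22%) and the residual 41% are unaffected.
CL_new/CL_old = 0.0962 + 0.22 + 0.41 = 0.7262.
Average steady-state concentration ∝ 1/CL, so new value = 32.0 / 0.7262 = 44.1 ng/mL.

44.1 ng/mL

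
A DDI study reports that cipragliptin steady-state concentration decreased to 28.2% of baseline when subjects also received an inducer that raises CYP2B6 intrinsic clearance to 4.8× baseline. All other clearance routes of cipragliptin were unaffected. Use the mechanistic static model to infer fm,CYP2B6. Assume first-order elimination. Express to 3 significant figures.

CL'/CL = 1 / 0.282 = 3.546
4.8·fm + (1 − fm) = 3.546
fm = (3.546 − 1) / (4.8 − 1) = 0.670

0.670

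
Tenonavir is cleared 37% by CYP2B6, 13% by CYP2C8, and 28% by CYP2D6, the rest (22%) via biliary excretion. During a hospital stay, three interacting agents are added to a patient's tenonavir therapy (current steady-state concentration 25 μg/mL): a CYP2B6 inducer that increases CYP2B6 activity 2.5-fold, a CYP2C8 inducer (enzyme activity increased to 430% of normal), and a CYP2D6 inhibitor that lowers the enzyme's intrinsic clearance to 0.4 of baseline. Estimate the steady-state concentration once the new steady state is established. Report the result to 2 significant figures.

14 μg/mL

The CYP2B6 pathway (37% of clearance) rises to 2.5× activity: 0.37 × 2.5 = 0.925.
The CYP2C8 pathway (13% of clearance) rises to 4.3× activity: 0.13 × 4.3 = 0.559.
The CYP2D6 pathway (28% of clearance) is reduced to 0.4× activity: 0.28 × 0.4 = 0.112.
The remaining 22% of clearance is unaffected.
New clearance relative to baseline: 0.925 + 0.559 + 0.112 + 0.22 = 1.816.
Dividing the baseline by the relative clearance: 25 / 1.816 = 14 μg/mL.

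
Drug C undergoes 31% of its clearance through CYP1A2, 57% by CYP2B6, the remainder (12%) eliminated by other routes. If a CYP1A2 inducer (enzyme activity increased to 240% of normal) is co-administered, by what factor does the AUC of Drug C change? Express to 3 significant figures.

0.697

CYP1A2: 0.31 × 2.4 = 0.744
CYP2B6: 0.57 (unchanged)
Other: 0.12 (unchanged)
Relative clearance = 0.744 + 0.57 + 0.12 = 1.434.
AUC is inversely proportional to clearance, so the fold-change is 1 / 1.434 = 0.697.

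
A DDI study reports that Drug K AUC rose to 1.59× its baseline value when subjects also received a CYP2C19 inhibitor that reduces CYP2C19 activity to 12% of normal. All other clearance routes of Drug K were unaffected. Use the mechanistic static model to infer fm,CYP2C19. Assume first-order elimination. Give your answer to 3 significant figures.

0.422

Let x = fm,CYP2C19. Because AUC ∝ 1/CL, relative clearance fell to 1/1.59 = 0.6289.
Setting x·0.12 + (1 − x) = 0.6289 and solving: x = (0.6289 − 1)/(0.12 − 1) = 0.422.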